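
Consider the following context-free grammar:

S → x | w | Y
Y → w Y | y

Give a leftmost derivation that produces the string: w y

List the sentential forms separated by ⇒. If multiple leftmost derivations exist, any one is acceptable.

S ⇒ Y ⇒ w Y ⇒ w y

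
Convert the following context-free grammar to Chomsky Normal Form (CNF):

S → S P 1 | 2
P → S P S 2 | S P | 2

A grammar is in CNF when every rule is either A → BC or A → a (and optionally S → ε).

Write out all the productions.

T1 → 1; S → 2; T2 → 2; P → 2; S → S X0; X0 → P T1; P → S X1; X1 → P X2; X2 → S T2; P → S P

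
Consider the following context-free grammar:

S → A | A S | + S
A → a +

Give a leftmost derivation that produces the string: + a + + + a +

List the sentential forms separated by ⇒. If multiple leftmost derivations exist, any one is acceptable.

S ⇒ + S ⇒ + A S ⇒ + a + S ⇒ + a + + S ⇒ + a + + + S ⇒ + a + + + A ⇒ + a + + + a +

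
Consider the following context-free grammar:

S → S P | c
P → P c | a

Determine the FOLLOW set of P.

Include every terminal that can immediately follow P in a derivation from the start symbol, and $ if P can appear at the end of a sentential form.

We compute FOLLOW(P) using the standard algorithm.
FOLLOW(S) starts with {$}.
FIRST(P) = {a}
FIRST(S) = {c}
FOLLOW(P) = {$, a, c}
FOLLOW(S) = {$, a}
Therefore, FOLLOW(P) = {$, a, c}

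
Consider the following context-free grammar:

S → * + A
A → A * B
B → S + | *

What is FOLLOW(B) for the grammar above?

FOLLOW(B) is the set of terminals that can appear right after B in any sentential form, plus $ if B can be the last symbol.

We compute FOLLOW(B) using the standard algorithm.
FOLLOW(S) starts with {$}.
FIRST(A) = {}
FIRST(B) = {*}
FIRST(S) = {*}
FOLLOW(A) = {$, *, +}
FOLLOW(B) = {$, *, +}
FOLLOW(S) = {$, +}
Therefore, FOLLOW(B) = {$, *, +}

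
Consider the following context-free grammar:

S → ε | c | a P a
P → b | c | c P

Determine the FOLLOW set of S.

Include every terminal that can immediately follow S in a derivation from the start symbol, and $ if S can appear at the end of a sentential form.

We compute FOLLOW(S) using the standard algorithm.
FOLLOW(S) starts with {$}.
FIRST(P) = {b, c}
FIRST(S) = {a, c, ε}
FOLLOW(P) = {a}
FOLLOW(S) = {$}
Therefore, FOLLOW(S) = {$}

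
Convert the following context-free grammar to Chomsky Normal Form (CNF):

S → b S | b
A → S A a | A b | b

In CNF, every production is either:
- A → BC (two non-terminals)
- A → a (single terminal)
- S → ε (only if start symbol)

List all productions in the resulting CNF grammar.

TB → b; S → b; TA → a; A → b; S → TB S; A → S X0; X0 → A TA; A → A TB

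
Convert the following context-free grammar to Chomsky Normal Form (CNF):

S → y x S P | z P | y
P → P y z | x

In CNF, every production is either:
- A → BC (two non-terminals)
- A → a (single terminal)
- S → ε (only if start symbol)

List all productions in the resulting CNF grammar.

TY → y; TX → x; TZ → z; S → y; P → x; S → TY X0; X0 → TX X1; X1 → S P; S → TZ P; P → P X2; X2 → TY TZ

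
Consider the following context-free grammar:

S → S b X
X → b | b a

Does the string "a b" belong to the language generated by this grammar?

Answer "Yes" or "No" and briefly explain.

No - no valid derivation exists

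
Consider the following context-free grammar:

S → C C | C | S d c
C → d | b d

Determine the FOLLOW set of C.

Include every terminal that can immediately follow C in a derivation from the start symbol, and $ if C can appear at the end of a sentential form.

We compute FOLLOW(C) using the standard algorithm.
FOLLOW(S) starts with {$}.
FIRST(C) = {b, d}
FIRST(S) = {b, d}
FOLLOW(C) = {$, b, d}
FOLLOW(S) = {$, d}
Therefore, FOLLOW(C) = {$, b, d}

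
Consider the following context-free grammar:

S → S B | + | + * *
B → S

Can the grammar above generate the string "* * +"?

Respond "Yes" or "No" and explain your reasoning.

No - no valid derivation exists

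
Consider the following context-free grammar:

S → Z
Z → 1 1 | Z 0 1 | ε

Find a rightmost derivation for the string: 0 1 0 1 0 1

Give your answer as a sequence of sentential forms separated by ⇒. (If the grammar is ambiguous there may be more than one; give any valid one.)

S ⇒ Z ⇒ Z 0 1 ⇒ Z 0 1 0 1 ⇒ Z 0 1 0 1 0 1 ⇒ 0 1 0 1 0 1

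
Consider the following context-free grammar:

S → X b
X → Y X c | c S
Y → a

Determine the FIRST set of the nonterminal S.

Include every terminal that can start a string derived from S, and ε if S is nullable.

We compute FIRST(S) using the standard algorithm.
FIRST(S) = {a, c}
FIRST(X) = {a, c}
FIRST(Y) = {a}
Therefore, FIRST(S) = {a, c}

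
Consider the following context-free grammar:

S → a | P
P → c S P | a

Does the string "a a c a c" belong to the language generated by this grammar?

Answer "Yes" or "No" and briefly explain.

No - no valid derivation exists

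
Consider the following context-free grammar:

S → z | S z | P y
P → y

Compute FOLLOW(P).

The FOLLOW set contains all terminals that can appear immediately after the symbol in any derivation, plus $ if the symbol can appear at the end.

We compute FOLLOW(P) using the standard algorithm.
FOLLOW(S) starts with {$}.
FIRST(P) = {y}
FIRST(S) = {y, z}
FOLLOW(P) = {y}
FOLLOW(S) = {$, z}
Therefore, FOLLOW(P) = {y}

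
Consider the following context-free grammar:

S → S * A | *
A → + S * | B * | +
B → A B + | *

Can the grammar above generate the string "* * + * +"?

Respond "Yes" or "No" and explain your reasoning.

Yes - a valid derivation exists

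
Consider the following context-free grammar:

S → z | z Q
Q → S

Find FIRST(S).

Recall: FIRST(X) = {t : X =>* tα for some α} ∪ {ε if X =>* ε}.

We compute FIRST(S) using the standard algorithm.
FIRST(Q) = {z}
FIRST(S) = {z}
Therefore, FIRST(S) = {z}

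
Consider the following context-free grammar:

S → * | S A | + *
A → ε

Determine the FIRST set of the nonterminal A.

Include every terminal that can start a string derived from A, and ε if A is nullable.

We compute FIRST(A) using the standard algorithm.
FIRST(A) = {ε}
FIRST(S) = {*, +}
Therefore, FIRST(A) = {ε}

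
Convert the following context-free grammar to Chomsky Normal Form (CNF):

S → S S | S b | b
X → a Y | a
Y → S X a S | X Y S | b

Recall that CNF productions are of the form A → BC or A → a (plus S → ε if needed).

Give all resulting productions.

TB → b; S → b; TA → a; X → a; Y → b; S → S S; S → S TB; X → TA Y; Y → S X0; X0 → X X1; X1 → TA S; Y → X X2; X2 → Y S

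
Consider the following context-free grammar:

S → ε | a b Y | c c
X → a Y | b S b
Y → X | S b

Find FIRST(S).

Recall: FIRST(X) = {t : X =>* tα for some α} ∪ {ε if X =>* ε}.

We compute FIRST(S) using the standard algorithm.
FIRST(S) = {a, c, ε}
FIRST(X) = {a, b}
FIRST(Y) = {a, b, c}
Therefore, FIRST(S) = {a, c, ε}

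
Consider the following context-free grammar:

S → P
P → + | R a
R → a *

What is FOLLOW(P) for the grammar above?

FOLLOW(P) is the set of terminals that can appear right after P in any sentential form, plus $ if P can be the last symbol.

We compute FOLLOW(P) using the standard algorithm.
FOLLOW(S) starts with {$}.
FIRST(P) = {+, a}
FIRST(R) = {a}
FIRST(S) = {+, a}
FOLLOW(P) = {$}
FOLLOW(R) = {a}
FOLLOW(S) = {$}
Therefore, FOLLOW(P) = {$}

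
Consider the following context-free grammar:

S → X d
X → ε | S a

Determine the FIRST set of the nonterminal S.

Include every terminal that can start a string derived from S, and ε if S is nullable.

We compute FIRST(S) using the standard algorithm.
FIRST(S) = {d}
FIRST(X) = {d, ε}
Therefore, FIRST(S) = {d}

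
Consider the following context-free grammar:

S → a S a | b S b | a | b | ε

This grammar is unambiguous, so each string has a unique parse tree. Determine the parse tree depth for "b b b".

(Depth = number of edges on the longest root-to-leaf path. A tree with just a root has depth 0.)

2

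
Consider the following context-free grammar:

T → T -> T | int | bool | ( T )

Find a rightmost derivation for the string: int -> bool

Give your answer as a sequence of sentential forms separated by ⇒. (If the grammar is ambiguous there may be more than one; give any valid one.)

T ⇒ T -> T ⇒ T -> bool ⇒ int -> bool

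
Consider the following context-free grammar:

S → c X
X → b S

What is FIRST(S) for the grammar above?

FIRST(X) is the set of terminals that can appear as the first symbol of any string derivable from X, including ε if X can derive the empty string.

We compute FIRST(S) using the standard algorithm.
FIRST(S) = {c}
FIRST(X) = {b}
Therefore, FIRST(S) = {c}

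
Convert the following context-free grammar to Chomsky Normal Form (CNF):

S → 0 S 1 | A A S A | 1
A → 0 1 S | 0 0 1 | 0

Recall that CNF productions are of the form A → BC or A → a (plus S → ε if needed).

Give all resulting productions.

T0 → 0; T1 → 1; S → 1; A → 0; S → T0 X0; X0 → S T1; S → A X1; X1 → A X2; X2 → S A; A → T0 X3; X3 → T1 S; A → T0 X4; X4 → T0 T1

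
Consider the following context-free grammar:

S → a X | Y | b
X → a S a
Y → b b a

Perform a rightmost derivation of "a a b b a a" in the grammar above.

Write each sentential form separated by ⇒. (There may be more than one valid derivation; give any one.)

S ⇒ a X ⇒ a a S a ⇒ a a Y a ⇒ a a b b a a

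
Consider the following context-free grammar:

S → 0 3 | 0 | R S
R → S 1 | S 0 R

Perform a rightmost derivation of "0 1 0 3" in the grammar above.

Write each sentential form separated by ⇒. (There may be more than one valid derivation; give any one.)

S ⇒ R S ⇒ R 0 3 ⇒ S 1 0 3 ⇒ 0 1 0 3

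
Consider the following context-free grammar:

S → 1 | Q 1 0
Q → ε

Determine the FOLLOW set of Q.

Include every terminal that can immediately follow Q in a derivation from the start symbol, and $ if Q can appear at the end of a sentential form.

We compute FOLLOW(Q) using the standard algorithm.
FOLLOW(S) starts with {$}.
FIRST(Q) = {ε}
FIRST(S) = {1}
FOLLOW(Q) = {1}
FOLLOW(S) = {$}
Therefore, FOLLOW(Q) = {1}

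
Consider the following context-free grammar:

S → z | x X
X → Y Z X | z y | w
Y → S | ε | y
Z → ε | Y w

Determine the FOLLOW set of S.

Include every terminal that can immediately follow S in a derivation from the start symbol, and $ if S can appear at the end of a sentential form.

We compute FOLLOW(S) using the standard algorithm.
FOLLOW(S) starts with {$}.
FIRST(S) = {x, z}
FIRST(X) = {w, x, y, z}
FIRST(Y) = {x, y, z, ε}
FIRST(Z) = {w, x, y, z, ε}
FOLLOW(S) = {$, w, x, y, z}
FOLLOW(X) = {$, w, x, y, z}
FOLLOW(Y) = {w, x, y, z}
FOLLOW(Z) = {w, x, y, z}
Therefore, FOLLOW(S) = {$, w, x, y, z}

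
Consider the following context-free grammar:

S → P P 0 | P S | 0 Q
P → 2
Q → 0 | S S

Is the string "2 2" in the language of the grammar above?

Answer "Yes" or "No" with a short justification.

No - no valid derivation exists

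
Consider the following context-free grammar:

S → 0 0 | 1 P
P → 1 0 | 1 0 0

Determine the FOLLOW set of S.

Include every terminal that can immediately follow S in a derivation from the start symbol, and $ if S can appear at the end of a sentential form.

We compute FOLLOW(S) using the standard algorithm.
FOLLOW(S) starts with {$}.
FIRST(P) = {1}
FIRST(S) = {0, 1}
FOLLOW(P) = {$}
FOLLOW(S) = {$}
Therefore, FOLLOW(S) = {$}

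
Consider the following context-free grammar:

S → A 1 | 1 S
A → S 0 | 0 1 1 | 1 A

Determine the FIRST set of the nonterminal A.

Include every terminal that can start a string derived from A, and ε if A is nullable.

We compute FIRST(A) using the standard algorithm.
FIRST(A) = {0, 1}
FIRST(S) = {0, 1}
Therefore, FIRST(A) = {0, 1}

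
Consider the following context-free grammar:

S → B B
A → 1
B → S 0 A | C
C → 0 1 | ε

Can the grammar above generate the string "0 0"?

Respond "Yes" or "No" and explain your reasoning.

No - no valid derivation exists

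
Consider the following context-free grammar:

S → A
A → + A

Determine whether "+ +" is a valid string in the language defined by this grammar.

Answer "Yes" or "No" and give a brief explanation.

No - no valid derivation exists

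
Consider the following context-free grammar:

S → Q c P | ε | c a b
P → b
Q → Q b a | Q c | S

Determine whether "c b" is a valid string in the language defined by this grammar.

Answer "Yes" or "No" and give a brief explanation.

Yes - a valid derivation exists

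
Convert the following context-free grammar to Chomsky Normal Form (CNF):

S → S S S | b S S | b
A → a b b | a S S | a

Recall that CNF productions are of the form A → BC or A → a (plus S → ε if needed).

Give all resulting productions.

TB → b; S → b; TA → a; A → a; S → S X0; X0 → S S; S → TB X1; X1 → S S; A → TA X2; X2 → TB TB; A → TA X3; X3 → S S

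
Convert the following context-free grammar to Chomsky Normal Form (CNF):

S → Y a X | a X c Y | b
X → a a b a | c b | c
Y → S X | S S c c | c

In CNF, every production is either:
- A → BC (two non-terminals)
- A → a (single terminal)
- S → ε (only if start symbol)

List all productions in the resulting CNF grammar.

TA → a; TC → c; S → b; TB → b; X → c; Y → c; S → Y X0; X0 → TA X; S → TA X1; X1 → X X2; X2 → TC Y; X → TA X3; X3 → TA X4; X4 → TB TA; X → TC TB; Y → S X; Y → S X5; X5 → S X6; X6 → TC TC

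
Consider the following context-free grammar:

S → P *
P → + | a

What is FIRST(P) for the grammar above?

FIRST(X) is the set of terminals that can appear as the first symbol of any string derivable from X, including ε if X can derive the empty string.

We compute FIRST(P) using the standard algorithm.
FIRST(P) = {+, a}
FIRST(S) = {+, a}
Therefore, FIRST(P) = {+, a}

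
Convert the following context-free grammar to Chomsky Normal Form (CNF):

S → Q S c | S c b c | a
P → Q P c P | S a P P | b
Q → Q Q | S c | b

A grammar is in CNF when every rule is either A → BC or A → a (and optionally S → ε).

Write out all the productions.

TC → c; TB → b; S → a; TA → a; P → b; Q → b; S → Q X0; X0 → S TC; S → S X1; X1 → TC X2; X2 → TB TC; P → Q X3; X3 → P X4; X4 → TC P; P → S X5; X5 → TA X6; X6 → P P; Q → Q Q; Q → S TC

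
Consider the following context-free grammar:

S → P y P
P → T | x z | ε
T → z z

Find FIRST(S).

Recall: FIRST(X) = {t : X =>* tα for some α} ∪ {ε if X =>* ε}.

We compute FIRST(S) using the standard algorithm.
FIRST(P) = {x, z, ε}
FIRST(S) = {x, y, z}
FIRST(T) = {z}
Therefore, FIRST(S) = {x, y, z}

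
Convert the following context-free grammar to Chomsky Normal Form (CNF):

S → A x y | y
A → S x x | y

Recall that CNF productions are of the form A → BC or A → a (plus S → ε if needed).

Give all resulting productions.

TX → x; TY → y; S → y; A → y; S → A X0; X0 → TX TY; A → S X1; X1 → TX TX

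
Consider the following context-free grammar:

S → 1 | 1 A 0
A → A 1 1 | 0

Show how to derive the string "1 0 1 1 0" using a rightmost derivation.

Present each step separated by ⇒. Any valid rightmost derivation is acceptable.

S ⇒ 1 A 0 ⇒ 1 A 1 1 0 ⇒ 1 0 1 1 0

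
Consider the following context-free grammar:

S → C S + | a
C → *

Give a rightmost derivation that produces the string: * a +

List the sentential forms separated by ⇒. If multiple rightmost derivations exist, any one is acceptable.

S ⇒ C S + ⇒ C a + ⇒ * a +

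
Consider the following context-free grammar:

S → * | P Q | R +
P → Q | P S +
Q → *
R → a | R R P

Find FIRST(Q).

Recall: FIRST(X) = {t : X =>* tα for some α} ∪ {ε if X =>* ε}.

We compute FIRST(Q) using the standard algorithm.
FIRST(P) = {*}
FIRST(Q) = {*}
FIRST(R) = {a}
FIRST(S) = {*, a}
Therefore, FIRST(Q) = {*}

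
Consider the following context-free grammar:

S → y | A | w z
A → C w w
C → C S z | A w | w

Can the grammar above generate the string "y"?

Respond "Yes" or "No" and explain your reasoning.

Yes - a valid derivation exists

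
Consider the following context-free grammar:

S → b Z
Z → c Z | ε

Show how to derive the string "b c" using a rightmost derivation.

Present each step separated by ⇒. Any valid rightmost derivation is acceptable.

S ⇒ b Z ⇒ b c Z ⇒ b c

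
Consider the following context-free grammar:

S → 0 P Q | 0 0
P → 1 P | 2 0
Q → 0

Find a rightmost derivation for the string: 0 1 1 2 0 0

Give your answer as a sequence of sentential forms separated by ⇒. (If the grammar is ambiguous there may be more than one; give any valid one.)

S ⇒ 0 P Q ⇒ 0 P 0 ⇒ 0 1 P 0 ⇒ 0 1 1 P 0 ⇒ 0 1 1 2 0 0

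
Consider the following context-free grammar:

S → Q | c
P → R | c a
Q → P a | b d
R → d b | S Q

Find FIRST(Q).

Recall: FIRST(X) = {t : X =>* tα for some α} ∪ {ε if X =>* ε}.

We compute FIRST(Q) using the standard algorithm.
FIRST(P) = {b, c, d}
FIRST(Q) = {b, c, d}
FIRST(R) = {b, c, d}
FIRST(S) = {b, c, d}
Therefore, FIRST(Q) = {b, c, d}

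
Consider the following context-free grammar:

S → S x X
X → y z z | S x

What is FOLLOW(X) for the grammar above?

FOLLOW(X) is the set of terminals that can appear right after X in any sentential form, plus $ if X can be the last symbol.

We compute FOLLOW(X) using the standard algorithm.
FOLLOW(S) starts with {$}.
FIRST(S) = {}
FIRST(X) = {y}
FOLLOW(S) = {$, x}
FOLLOW(X) = {$, x}
Therefore, FOLLOW(X) = {$, x}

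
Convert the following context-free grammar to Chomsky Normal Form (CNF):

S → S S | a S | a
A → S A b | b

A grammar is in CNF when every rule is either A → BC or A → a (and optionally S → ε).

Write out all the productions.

TA → a; S → a; TB → b; A → b; S → S S; S → TA S; A → S X0; X0 → A TB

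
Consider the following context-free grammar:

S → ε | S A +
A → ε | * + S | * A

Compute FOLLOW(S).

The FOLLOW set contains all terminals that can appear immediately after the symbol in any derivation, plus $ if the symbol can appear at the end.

We compute FOLLOW(S) using the standard algorithm.
FOLLOW(S) starts with {$}.
FIRST(A) = {*, ε}
FIRST(S) = {*, +, ε}
FOLLOW(A) = {+}
FOLLOW(S) = {$, *, +}
Therefore, FOLLOW(S) = {$, *, +}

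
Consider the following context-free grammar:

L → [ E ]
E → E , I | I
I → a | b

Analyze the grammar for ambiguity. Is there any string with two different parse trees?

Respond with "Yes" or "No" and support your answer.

No - the grammar is unambiguous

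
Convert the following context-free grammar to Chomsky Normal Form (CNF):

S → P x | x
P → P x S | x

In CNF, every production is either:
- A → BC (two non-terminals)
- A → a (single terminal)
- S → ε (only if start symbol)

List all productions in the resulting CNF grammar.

TX → x; S → x; P → x; S → P TX; P → P X0; X0 → TX S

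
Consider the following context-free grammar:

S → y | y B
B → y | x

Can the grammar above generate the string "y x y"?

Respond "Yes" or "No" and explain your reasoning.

No - no valid derivation exists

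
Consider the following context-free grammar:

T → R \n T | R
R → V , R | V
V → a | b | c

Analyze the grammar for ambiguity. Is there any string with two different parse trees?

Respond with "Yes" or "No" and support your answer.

No - the grammar is unambiguous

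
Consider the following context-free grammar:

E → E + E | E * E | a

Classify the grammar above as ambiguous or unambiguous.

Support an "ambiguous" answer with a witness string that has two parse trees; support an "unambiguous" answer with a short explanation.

Ambiguous - the string 'a * a * a + a * a * a' has two distinct parse trees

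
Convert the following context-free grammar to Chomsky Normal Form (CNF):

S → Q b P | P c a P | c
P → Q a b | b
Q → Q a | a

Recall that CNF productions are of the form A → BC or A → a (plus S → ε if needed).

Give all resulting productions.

TB → b; TC → c; TA → a; S → c; P → b; Q → a; S → Q X0; X0 → TB P; S → P X1; X1 → TC X2; X2 → TA P; P → Q X3; X3 → TA TB; Q → Q TA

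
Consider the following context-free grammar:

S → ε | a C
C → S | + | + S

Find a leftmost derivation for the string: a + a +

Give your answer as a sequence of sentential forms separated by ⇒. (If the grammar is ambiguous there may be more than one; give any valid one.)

S ⇒ a C ⇒ a + S ⇒ a + a C ⇒ a + a +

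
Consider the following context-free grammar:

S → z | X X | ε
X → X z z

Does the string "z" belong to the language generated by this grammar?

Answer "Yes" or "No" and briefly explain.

Yes - a valid derivation exists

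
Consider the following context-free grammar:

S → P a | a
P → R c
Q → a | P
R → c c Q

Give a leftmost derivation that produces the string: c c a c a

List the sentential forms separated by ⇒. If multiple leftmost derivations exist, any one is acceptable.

S ⇒ P a ⇒ R c a ⇒ c c Q c a ⇒ c c a c a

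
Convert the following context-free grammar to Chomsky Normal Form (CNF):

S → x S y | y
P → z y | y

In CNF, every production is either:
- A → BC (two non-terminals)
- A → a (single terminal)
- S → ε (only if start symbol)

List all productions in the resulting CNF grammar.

TX → x; TY → y; S → y; TZ → z; P → y; S → TX X0; X0 → S TY; P → TZ TY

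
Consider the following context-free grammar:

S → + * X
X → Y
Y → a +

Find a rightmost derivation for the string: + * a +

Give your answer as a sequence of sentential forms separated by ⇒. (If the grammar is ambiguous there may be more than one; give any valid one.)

S ⇒ + * X ⇒ + * Y ⇒ + * a +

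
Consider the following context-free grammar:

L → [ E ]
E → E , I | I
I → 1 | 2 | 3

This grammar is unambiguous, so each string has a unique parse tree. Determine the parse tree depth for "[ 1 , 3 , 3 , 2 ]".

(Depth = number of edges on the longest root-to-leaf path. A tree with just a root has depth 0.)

6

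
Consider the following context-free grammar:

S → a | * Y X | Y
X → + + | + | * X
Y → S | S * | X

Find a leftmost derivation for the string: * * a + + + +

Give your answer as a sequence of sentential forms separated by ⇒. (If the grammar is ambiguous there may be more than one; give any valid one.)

S ⇒ * Y X ⇒ * S X ⇒ * * Y X X ⇒ * * S X X ⇒ * * a X X ⇒ * * a + + X ⇒ * * a + + + +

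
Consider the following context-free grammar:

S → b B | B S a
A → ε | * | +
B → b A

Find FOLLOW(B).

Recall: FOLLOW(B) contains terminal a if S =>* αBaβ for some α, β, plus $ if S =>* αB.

We compute FOLLOW(B) using the standard algorithm.
FOLLOW(S) starts with {$}.
FIRST(A) = {*, +, ε}
FIRST(B) = {b}
FIRST(S) = {b}
FOLLOW(A) = {$, a, b}
FOLLOW(B) = {$, a, b}
FOLLOW(S) = {$, a}
Therefore, FOLLOW(B) = {$, a, b}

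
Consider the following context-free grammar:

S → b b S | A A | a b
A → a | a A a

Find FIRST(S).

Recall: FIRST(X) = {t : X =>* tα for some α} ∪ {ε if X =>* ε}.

We compute FIRST(S) using the standard algorithm.
FIRST(A) = {a}
FIRST(S) = {a, b}
Therefore, FIRST(S) = {a, b}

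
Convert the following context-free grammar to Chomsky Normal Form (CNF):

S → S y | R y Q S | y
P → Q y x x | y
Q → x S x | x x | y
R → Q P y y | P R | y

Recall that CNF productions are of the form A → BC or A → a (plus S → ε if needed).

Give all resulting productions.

TY → y; S → y; TX → x; P → y; Q → y; R → y; S → S TY; S → R X0; X0 → TY X1; X1 → Q S; P → Q X2; X2 → TY X3; X3 → TX TX; Q → TX X4; X4 → S TX; Q → TX TX; R → Q X5; X5 → P X6; X6 → TY TY; R → P R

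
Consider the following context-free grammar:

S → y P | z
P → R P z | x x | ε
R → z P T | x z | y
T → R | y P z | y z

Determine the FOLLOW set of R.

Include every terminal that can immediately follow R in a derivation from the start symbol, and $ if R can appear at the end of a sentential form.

We compute FOLLOW(R) using the standard algorithm.
FOLLOW(S) starts with {$}.
FIRST(P) = {x, y, z, ε}
FIRST(R) = {x, y, z}
FIRST(S) = {y, z}
FIRST(T) = {x, y, z}
FOLLOW(P) = {$, x, y, z}
FOLLOW(R) = {x, y, z}
FOLLOW(S) = {$}
FOLLOW(T) = {x, y, z}
Therefore, FOLLOW(R) = {x, y, z}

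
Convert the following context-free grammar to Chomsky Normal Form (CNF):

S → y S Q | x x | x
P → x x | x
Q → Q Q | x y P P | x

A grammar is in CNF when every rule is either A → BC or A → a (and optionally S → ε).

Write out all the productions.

TY → y; TX → x; S → x; P → x; Q → x; S → TY X0; X0 → S Q; S → TX TX; P → TX TX; Q → Q Q; Q → TX X1; X1 → TY X2; X2 → P P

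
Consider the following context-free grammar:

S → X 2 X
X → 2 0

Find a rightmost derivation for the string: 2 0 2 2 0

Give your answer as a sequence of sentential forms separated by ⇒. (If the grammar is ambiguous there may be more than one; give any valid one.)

S ⇒ X 2 X ⇒ X 2 2 0 ⇒ 2 0 2 2 0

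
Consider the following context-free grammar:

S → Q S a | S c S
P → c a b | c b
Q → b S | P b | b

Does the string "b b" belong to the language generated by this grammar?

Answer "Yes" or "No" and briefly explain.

No - no valid derivation exists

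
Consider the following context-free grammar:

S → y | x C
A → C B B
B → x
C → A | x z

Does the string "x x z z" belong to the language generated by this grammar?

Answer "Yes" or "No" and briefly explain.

No - no valid derivation exists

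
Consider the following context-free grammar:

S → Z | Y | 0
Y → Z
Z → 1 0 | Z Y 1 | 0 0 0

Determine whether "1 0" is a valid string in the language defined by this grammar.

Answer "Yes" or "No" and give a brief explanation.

Yes - a valid derivation exists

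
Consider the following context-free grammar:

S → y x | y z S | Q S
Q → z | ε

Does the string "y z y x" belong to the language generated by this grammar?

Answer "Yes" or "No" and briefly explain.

Yes - a valid derivation exists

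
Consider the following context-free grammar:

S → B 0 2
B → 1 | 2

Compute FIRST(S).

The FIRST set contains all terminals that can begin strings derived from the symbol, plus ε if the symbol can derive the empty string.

We compute FIRST(S) using the standard algorithm.
FIRST(B) = {1, 2}
FIRST(S) = {1, 2}
Therefore, FIRST(S) = {1, 2}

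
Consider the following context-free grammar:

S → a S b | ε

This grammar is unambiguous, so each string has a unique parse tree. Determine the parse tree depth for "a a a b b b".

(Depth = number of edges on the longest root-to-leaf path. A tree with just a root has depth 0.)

4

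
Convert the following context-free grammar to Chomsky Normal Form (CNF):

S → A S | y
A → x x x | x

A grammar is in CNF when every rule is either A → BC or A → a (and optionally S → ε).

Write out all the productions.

S → y; TX → x; A → x; S → A S; A → TX X0; X0 → TX TX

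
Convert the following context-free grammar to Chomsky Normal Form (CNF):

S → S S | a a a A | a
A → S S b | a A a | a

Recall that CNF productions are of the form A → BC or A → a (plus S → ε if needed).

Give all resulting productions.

TA → a; S → a; TB → b; A → a; S → S S; S → TA X0; X0 → TA X1; X1 → TA A; A → S X2; X2 → S TB; A → TA X3; X3 → A TA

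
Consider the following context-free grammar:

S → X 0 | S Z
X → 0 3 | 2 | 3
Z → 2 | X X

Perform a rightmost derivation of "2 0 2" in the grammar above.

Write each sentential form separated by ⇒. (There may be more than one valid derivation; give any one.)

S ⇒ S Z ⇒ S 2 ⇒ X 0 2 ⇒ 2 0 2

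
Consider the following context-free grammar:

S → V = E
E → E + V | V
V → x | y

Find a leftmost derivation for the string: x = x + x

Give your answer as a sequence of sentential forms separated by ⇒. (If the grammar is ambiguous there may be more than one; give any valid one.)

S ⇒ V = E ⇒ x = E ⇒ x = E + V ⇒ x = V + V ⇒ x = x + V ⇒ x = x + x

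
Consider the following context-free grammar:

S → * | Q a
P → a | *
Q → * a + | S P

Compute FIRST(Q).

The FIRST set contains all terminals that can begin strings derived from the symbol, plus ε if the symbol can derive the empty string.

We compute FIRST(Q) using the standard algorithm.
FIRST(P) = {*, a}
FIRST(Q) = {*}
FIRST(S) = {*}
Therefore, FIRST(Q) = {*}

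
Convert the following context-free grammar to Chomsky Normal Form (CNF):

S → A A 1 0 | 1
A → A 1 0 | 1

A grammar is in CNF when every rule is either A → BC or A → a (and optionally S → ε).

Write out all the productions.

T1 → 1; T0 → 0; S → 1; A → 1; S → A X0; X0 → A X1; X1 → T1 T0; A → A X2; X2 → T1 T0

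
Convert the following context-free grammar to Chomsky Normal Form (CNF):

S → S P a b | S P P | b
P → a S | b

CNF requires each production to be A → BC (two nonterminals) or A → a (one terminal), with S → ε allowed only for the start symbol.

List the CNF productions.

TA → a; TB → b; S → b; P → b; S → S X0; X0 → P X1; X1 → TA TB; S → S X2; X2 → P P; P → TA S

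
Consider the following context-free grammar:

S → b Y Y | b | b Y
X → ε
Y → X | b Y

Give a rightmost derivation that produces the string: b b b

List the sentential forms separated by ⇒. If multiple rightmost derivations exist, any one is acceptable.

S ⇒ b Y ⇒ b b Y ⇒ b b b Y ⇒ b b b X ⇒ b b b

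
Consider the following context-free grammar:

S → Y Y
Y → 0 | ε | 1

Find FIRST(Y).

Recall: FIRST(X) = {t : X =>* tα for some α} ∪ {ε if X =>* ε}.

We compute FIRST(Y) using the standard algorithm.
FIRST(S) = {0, 1, ε}
FIRST(Y) = {0, 1, ε}
Therefore, FIRST(Y) = {0, 1, ε}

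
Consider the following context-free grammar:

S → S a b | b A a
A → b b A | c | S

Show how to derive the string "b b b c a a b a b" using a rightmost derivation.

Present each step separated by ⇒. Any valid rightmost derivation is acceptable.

S ⇒ S a b ⇒ S a b a b ⇒ b A a a b a b ⇒ b b b A a a b a b ⇒ b b b c a a b a b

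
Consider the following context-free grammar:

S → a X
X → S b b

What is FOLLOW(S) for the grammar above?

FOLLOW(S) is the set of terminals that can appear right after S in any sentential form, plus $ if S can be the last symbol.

We compute FOLLOW(S) using the standard algorithm.
FOLLOW(S) starts with {$}.
FIRST(S) = {a}
FIRST(X) = {a}
FOLLOW(S) = {$, b}
FOLLOW(X) = {$, b}
Therefore, FOLLOW(S) = {$, b}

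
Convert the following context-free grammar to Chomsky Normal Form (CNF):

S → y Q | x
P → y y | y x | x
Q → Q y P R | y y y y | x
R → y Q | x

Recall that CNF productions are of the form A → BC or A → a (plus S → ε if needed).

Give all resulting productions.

TY → y; S → x; TX → x; P → x; Q → x; R → x; S → TY Q; P → TY TY; P → TY TX; Q → Q X0; X0 → TY X1; X1 → P R; Q → TY X2; X2 → TY X3; X3 → TY TY; R → TY Q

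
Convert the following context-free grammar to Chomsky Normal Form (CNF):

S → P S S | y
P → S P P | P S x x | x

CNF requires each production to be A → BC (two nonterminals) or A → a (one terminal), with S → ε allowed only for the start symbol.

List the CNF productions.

S → y; TX → x; P → x; S → P X0; X0 → S S; P → S X1; X1 → P P; P → P X2; X2 → S X3; X3 → TX TX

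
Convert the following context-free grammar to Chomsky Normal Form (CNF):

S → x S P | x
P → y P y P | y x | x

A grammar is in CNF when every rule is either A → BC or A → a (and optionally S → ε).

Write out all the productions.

TX → x; S → x; TY → y; P → x; S → TX X0; X0 → S P; P → TY X1; X1 → P X2; X2 → TY P; P → TY TX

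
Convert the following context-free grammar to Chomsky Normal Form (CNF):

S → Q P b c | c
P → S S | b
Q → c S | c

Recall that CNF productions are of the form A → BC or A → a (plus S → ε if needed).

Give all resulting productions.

TB → b; TC → c; S → c; P → b; Q → c; S → Q X0; X0 → P X1; X1 → TB TC; P → S S; Q → TC S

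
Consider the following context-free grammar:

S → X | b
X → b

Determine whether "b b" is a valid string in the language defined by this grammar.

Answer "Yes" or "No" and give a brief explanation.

No - no valid derivation exists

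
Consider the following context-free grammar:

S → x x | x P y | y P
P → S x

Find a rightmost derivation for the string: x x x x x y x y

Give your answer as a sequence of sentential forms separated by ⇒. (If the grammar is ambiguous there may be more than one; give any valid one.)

S ⇒ x P y ⇒ x S x y ⇒ x x P y x y ⇒ x x S x y x y ⇒ x x x x x y x y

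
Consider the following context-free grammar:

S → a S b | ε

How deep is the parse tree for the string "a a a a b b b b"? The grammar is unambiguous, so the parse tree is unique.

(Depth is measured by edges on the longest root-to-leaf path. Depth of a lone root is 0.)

5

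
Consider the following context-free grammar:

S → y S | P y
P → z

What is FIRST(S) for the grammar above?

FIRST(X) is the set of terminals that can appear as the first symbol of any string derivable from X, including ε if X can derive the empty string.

We compute FIRST(S) using the standard algorithm.
FIRST(P) = {z}
FIRST(S) = {y, z}
Therefore, FIRST(S) = {y, z}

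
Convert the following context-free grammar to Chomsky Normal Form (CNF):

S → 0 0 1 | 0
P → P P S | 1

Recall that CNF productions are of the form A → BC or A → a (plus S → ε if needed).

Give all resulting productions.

T0 → 0; T1 → 1; S → 0; P → 1; S → T0 X0; X0 → T0 T1; P → P X1; X1 → P S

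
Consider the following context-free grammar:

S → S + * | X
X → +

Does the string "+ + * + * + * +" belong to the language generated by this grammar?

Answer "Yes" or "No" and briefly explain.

No - no valid derivation exists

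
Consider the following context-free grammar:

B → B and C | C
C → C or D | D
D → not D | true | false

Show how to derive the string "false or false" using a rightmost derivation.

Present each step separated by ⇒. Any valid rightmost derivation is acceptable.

B ⇒ C ⇒ C or D ⇒ C or false ⇒ D or false ⇒ false or false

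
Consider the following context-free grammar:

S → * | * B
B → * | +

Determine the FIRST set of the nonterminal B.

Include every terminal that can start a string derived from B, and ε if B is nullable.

We compute FIRST(B) using the standard algorithm.
FIRST(B) = {*, +}
FIRST(S) = {*}
Therefore, FIRST(B) = {*, +}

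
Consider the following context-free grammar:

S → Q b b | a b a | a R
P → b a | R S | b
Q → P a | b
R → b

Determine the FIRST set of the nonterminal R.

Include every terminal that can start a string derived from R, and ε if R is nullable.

We compute FIRST(R) using the standard algorithm.
FIRST(P) = {b}
FIRST(Q) = {b}
FIRST(R) = {b}
FIRST(S) = {a, b}
Therefore, FIRST(R) = {b}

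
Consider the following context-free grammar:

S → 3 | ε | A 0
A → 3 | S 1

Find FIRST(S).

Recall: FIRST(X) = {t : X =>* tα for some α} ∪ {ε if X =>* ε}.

We compute FIRST(S) using the standard algorithm.
FIRST(A) = {1, 3}
FIRST(S) = {1, 3, ε}
Therefore, FIRST(S) = {1, 3, ε}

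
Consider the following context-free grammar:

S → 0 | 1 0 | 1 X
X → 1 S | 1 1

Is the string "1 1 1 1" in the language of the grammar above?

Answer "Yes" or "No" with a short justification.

No - no valid derivation exists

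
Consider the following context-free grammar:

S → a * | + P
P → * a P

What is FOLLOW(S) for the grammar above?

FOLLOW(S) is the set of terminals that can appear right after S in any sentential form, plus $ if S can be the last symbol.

We compute FOLLOW(S) using the standard algorithm.
FOLLOW(S) starts with {$}.
FIRST(P) = {*}
FIRST(S) = {+, a}
FOLLOW(P) = {$}
FOLLOW(S) = {$}
Therefore, FOLLOW(S) = {$}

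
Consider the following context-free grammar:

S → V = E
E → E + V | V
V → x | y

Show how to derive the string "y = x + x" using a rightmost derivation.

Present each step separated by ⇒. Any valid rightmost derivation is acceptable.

S ⇒ V = E ⇒ V = E + V ⇒ V = E + x ⇒ V = V + x ⇒ V = x + x ⇒ y = x + x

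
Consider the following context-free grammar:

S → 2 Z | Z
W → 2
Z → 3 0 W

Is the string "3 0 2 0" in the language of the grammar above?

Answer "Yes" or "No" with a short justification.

No - no valid derivation exists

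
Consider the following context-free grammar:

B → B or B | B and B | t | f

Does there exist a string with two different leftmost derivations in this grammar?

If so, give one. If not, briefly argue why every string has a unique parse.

Yes - the string 'f and t and f or t or t' has two distinct leftmost derivations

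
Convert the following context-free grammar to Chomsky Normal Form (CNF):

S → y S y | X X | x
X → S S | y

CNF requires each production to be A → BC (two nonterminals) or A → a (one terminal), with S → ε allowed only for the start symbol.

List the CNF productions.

TY → y; S → x; X → y; S → TY X0; X0 → S TY; S → X X; X → S S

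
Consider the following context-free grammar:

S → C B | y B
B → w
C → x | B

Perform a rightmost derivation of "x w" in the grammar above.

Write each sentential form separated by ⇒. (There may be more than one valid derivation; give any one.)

S ⇒ C B ⇒ C w ⇒ x w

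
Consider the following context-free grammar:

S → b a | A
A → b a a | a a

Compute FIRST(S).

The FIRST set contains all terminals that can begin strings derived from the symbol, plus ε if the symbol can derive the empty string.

We compute FIRST(S) using the standard algorithm.
FIRST(A) = {a, b}
FIRST(S) = {a, b}
Therefore, FIRST(S) = {a, b}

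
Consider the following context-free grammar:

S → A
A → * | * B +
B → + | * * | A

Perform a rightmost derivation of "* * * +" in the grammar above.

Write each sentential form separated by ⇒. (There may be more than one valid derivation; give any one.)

S ⇒ A ⇒ * B + ⇒ * * * +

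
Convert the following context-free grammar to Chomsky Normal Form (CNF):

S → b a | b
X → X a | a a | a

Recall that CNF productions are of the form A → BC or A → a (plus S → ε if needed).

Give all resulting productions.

TB → b; TA → a; S → b; X → a; S → TB TA; X → X TA; X → TA TA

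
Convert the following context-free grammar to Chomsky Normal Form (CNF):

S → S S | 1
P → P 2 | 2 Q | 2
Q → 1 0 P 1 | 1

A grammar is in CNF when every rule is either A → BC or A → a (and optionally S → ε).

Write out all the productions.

S → 1; T2 → 2; P → 2; T1 → 1; T0 → 0; Q → 1; S → S S; P → P T2; P → T2 Q; Q → T1 X0; X0 → T0 X1; X1 → P T1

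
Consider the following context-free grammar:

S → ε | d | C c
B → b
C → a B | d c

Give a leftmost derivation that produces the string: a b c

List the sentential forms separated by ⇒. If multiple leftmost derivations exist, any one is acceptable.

S ⇒ C c ⇒ a B c ⇒ a b c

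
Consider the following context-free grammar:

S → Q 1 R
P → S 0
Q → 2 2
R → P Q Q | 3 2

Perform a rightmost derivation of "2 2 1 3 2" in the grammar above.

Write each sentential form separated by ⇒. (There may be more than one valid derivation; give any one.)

S ⇒ Q 1 R ⇒ Q 1 3 2 ⇒ 2 2 1 3 2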